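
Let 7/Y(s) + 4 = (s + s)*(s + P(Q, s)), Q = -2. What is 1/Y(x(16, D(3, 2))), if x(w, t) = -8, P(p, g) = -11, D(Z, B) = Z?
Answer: 300/7 ≈ 42.857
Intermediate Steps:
Y(s) = 7/(-4 + 2*s*(-11 + s)) (Y(s) = 7/(-4 + (s + s)*(s - 11)) = 7/(-4 + (2*s)*(-11 + s)) = 7/(-4 + 2*s*(-11 + s)))
1/Y(x(16, D(3, 2))) = 1/(7/(2*(-2 + (-8)² - 11*(-8)))) = 1/(7/(2*(-2 + 64 + 88))) = 1/((7/2)/150) = 1/((7/2)*(1/150)) = 1/(7/300) = 300/7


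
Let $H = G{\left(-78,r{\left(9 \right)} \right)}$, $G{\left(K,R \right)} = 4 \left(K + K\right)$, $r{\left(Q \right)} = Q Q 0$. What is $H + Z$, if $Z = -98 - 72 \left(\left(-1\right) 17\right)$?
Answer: $502$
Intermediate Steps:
$r{\left(Q \right)} = 0$ ($r{\left(Q \right)} = Q^{2} \cdot 0 = 0$)
$G{\left(K,R \right)} = 8 K$ ($G{\left(K,R \right)} = 4 \cdot 2 K = 8 K$)
$H = -624$ ($H = 8 \left(-78\right) = -624$)
$Z = 1126$ ($Z = -98 - -1224 = -98 + 1224 = 1126$)
$H + Z = -624 + 1126 = 502$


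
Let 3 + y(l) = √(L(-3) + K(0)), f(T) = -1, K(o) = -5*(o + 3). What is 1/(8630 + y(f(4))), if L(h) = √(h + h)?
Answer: 1/(8627 + √(-15 + I*√6)) ≈ 0.00011591 - 5.22e-8*I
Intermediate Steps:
K(o) = -15 - 5*o (K(o) = -5*(3 + o) = -15 - 5*o)
L(h) = √2*√h (L(h) = √(2*h) = √2*√h)
y(l) = -3 + √(-15 + I*√6) (y(l) = -3 + √(√2*√(-3) + (-15 - 5*0)) = -3 + √(√2*(I*√3) + (-15 + 0)) = -3 + √(I*√6 - 15) = -3 + √(-15 + I*√6))
1/(8630 + y(f(4))) = 1/(8630 + (-3 + √(-15 + I*√6))) = 1/(8627 + √(-15 + I*√6))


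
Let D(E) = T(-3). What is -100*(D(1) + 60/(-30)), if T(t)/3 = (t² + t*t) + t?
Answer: -4300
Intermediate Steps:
T(t) = 3*t + 6*t² (T(t) = 3*((t² + t*t) + t) = 3*((t² + t²) + t) = 3*(2*t² + t) = 3*(t + 2*t²) = 3*t + 6*t²)
D(E) = 45 (D(E) = 3*(-3)*(1 + 2*(-3)) = 3*(-3)*(1 - 6) = 3*(-3)*(-5) = 45)
-100*(D(1) + 60/(-30)) = -100*(45 + 60/(-30)) = -100*(45 + 60*(-1/30)) = -100*(45 - 2) = -100*43 = -4300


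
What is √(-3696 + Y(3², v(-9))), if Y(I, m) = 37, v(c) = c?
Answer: I*√3659 ≈ 60.49*I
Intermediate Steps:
√(-3696 + Y(3², v(-9))) = √(-3696 + 37) = √(-3659) = I*√3659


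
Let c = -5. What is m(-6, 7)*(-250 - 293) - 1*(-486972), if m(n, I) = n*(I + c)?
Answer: 493488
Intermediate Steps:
m(n, I) = n*(-5 + I) (m(n, I) = n*(I - 5) = n*(-5 + I))
m(-6, 7)*(-250 - 293) - 1*(-486972) = (-6*(-5 + 7))*(-250 - 293) - 1*(-486972) = -6*2*(-543) + 486972 = -12*(-543) + 486972 = 6516 + 486972 = 493488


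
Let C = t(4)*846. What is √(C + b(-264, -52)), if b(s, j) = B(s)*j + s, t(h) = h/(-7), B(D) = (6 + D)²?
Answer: 4*I*√10602606/7 ≈ 1860.7*I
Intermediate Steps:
t(h) = -h/7 (t(h) = h*(-⅐) = -h/7)
b(s, j) = s + j*(6 + s)² (b(s, j) = (6 + s)²*j + s = j*(6 + s)² + s = s + j*(6 + s)²)
C = -3384/7 (C = -⅐*4*846 = -4/7*846 = -3384/7 ≈ -483.43)
√(C + b(-264, -52)) = √(-3384/7 + (-264 - 52*(6 - 264)²)) = √(-3384/7 + (-264 - 52*(-258)²)) = √(-3384/7 + (-264 - 52*66564)) = √(-3384/7 + (-264 - 3461328)) = √(-3384/7 - 3461592) = √(-24234528/7) = 4*I*√10602606/7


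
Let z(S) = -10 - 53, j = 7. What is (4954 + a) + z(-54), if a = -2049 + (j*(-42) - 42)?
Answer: 2506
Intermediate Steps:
a = -2385 (a = -2049 + (7*(-42) - 42) = -2049 + (-294 - 42) = -2049 - 336 = -2385)
z(S) = -63
(4954 + a) + z(-54) = (4954 - 2385) - 63 = 2569 - 63 = 2506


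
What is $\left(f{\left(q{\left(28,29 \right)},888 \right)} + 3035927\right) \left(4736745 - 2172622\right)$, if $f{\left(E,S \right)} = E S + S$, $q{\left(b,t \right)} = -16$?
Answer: $7750336128661$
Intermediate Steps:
$f{\left(E,S \right)} = S + E S$
$\left(f{\left(q{\left(28,29 \right)},888 \right)} + 3035927\right) \left(4736745 - 2172622\right) = \left(888 \left(1 - 16\right) + 3035927\right) \left(4736745 - 2172622\right) = \left(888 \left(-15\right) + 3035927\right) 2564123 = \left(-13320 + 3035927\right) 2564123 = 3022607 \cdot 2564123 = 7750336128661$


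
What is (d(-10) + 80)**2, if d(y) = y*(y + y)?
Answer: 78400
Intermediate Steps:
d(y) = 2*y**2 (d(y) = y*(2*y) = 2*y**2)
(d(-10) + 80)**2 = (2*(-10)**2 + 80)**2 = (2*100 + 80)**2 = (200 + 80)**2 = 280**2 = 78400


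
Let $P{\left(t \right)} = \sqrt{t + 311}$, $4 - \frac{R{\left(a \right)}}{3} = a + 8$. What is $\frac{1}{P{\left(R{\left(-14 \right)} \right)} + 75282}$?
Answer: $\frac{75282}{5667379183} - \frac{\sqrt{341}}{5667379183} \approx 1.328 \cdot 10^{-5}$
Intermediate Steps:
$R{\left(a \right)} = -12 - 3 a$ ($R{\left(a \right)} = 12 - 3 \left(a + 8\right) = 12 - 3 \left(8 + a\right) = 12 - \left(24 + 3 a\right) = -12 - 3 a$)
$P{\left(t \right)} = \sqrt{311 + t}$
$\frac{1}{P{\left(R{\left(-14 \right)} \right)} + 75282} = \frac{1}{\sqrt{311 - -30} + 75282} = \frac{1}{\sqrt{311 + \left(-12 + 42\right)} + 75282} = \frac{1}{\sqrt{311 + 30} + 75282} = \frac{1}{\sqrt{341} + 75282} = \frac{1}{75282 + \sqrt{341}}$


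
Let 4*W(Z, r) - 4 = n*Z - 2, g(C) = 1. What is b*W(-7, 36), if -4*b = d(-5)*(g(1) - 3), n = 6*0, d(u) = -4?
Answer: -1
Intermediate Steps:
n = 0
W(Z, r) = ½ (W(Z, r) = 1 + (0*Z - 2)/4 = 1 + (0 - 2)/4 = 1 + (¼)*(-2) = 1 - ½ = ½)
b = -2 (b = -(-1)*(1 - 3) = -(-1)*(-2) = -¼*8 = -2)
b*W(-7, 36) = -2*½ = -1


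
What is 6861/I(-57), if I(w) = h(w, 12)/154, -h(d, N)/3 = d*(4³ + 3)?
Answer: 352198/3819 ≈ 92.223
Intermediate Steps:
h(d, N) = -201*d (h(d, N) = -3*d*(4³ + 3) = -3*d*(64 + 3) = -3*d*67 = -201*d)
I(w) = -201*w/154
6861/I(-57) = 6861/((-201/154*(-57))) = 6861/(11457/154) = 6861*(154/11457) = 352198/3819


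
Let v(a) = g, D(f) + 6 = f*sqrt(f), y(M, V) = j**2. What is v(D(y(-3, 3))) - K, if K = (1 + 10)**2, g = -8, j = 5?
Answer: -129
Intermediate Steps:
y(M, V) = 25 (y(M, V) = 5**2 = 25)
D(f) = -6 + f**(3/2) (D(f) = -6 + f*sqrt(f) = -6 + f**(3/2))
v(a) = -8
K = 121 (K = 11**2 = 121)
v(D(y(-3, 3))) - K = -8 - 1*121 = -8 - 121 = -129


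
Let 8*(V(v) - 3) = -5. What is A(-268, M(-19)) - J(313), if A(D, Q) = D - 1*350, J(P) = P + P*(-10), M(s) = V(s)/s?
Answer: 2199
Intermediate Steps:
V(v) = 19/8 (V(v) = 3 + (1/8)*(-5) = 3 - 5/8 = 19/8)
M(s) = 19/(8*s)
J(P) = -9*P (J(P) = P - 10*P = -9*P)
A(D, Q) = -350 + D (A(D, Q) = D - 350 = -350 + D)
A(-268, M(-19)) - J(313) = (-350 - 268) - (-9)*313 = -618 - 1*(-2817) = -618 + 2817 = 2199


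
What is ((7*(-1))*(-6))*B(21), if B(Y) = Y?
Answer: 882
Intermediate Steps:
((7*(-1))*(-6))*B(21) = ((7*(-1))*(-6))*21 = -7*(-6)*21 = 42*21 = 882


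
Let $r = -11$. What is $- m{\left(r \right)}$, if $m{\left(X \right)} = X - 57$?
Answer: $68$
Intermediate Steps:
$m{\left(X \right)} = -57 + X$
$- m{\left(r \right)} = - (-57 - 11) = \left(-1\right) \left(-68\right) = 68$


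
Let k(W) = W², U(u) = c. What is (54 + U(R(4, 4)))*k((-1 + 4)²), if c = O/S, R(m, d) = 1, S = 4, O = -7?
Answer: 16929/4 ≈ 4232.3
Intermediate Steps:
c = -7/4 ≈ -1.7500
U(u) = -7/4
(54 + U(R(4, 4)))*k((-1 + 4)²) = (54 - 7/4)*((-1 + 4)²)² = 209*(3²)²/4 = (209/4)*9² = (209/4)*81 = 16929/4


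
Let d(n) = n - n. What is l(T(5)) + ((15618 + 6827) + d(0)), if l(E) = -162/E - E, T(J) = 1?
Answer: 22282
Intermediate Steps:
d(n) = 0
l(E) = -E - 162/E
l(T(5)) + ((15618 + 6827) + d(0)) = (-1*1 - 162/1) + ((15618 + 6827) + 0) = (-1 - 162*1) + (22445 + 0) = (-1 - 162) + 22445 = -163 + 22445 = 22282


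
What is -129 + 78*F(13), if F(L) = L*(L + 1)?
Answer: 14067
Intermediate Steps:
F(L) = L*(1 + L)
-129 + 78*F(13) = -129 + 78*(13*(1 + 13)) = -129 + 78*(13*14) = -129 + 78*182 = -129 + 14196 = 14067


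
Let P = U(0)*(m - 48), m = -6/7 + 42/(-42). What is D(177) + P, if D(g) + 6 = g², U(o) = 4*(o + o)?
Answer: 31323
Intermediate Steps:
m = -13/7 (m = -6*⅐ + 42*(-1/42) = -6/7 - 1 = -13/7 ≈ -1.8571)
U(o) = 8*o (U(o) = 4*(2*o) = 8*o)
D(g) = -6 + g²
P = 0 (P = (8*0)*(-13/7 - 48) = 0*(-349/7) = 0)
D(177) + P = (-6 + 177²) + 0 = (-6 + 31329) + 0 = 31323 + 0 = 31323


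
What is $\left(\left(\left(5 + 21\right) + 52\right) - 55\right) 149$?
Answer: $3427$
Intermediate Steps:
$\left(\left(\left(5 + 21\right) + 52\right) - 55\right) 149 = \left(\left(26 + 52\right) - 55\right) 149 = \left(78 - 55\right) 149 = 23 \cdot 149 = 3427$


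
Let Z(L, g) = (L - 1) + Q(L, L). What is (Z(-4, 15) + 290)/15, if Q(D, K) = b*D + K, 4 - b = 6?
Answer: 289/15 ≈ 19.267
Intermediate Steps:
b = -2 (b = 4 - 1*6 = 4 - 6 = -2)
Q(D, K) = K - 2*D (Q(D, K) = -2*D + K = K - 2*D)
Z(L, g) = -1 (Z(L, g) = (L - 1) + (L - 2*L) = (-1 + L) - L = -1)
(Z(-4, 15) + 290)/15 = (-1 + 290)/15 = (1/15)*289 = 289/15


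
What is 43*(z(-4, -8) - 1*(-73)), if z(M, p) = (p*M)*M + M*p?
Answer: -989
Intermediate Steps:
z(M, p) = M*p + p*M² (z(M, p) = (M*p)*M + M*p = p*M² + M*p = M*p + p*M²)
43*(z(-4, -8) - 1*(-73)) = 43*(-4*(-8)*(1 - 4) - 1*(-73)) = 43*(-4*(-8)*(-3) + 73) = 43*(-96 + 73) = 43*(-23) = -989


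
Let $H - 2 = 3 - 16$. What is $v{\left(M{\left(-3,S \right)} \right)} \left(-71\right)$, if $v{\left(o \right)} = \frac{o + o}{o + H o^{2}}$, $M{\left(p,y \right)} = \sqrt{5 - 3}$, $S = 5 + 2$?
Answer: $\frac{142}{241} + \frac{1562 \sqrt{2}}{241} \approx 9.7552$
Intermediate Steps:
$H = -11$ ($H = 2 + \left(3 - 16\right) = 2 - 13 = -11$)
$S = 7$
$M{\left(p,y \right)} = \sqrt{2}$
$v{\left(o \right)} = \frac{2 o}{o - 11 o^{2}}$ ($v{\left(o \right)} = \frac{o + o}{o - 11 o^{2}} = \frac{2 o}{o - 11 o^{2}}$)
$v{\left(M{\left(-3,S \right)} \right)} \left(-71\right) = - \frac{2}{-1 + 11 \sqrt{2}} \left(-71\right) = \frac{142}{-1 + 11 \sqrt{2}}$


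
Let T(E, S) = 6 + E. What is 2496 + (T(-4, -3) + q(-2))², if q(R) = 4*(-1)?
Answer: 2500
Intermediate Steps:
q(R) = -4
2496 + (T(-4, -3) + q(-2))² = 2496 + ((6 - 4) - 4)² = 2496 + (2 - 4)² = 2496 + (-2)² = 2496 + 4 = 2500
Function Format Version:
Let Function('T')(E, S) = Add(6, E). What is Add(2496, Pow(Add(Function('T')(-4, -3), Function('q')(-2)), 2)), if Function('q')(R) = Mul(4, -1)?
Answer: 2500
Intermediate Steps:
Function('q')(R) = -4
Add(2496, Pow(Add(Function('T')(-4, -3), Function('q')(-2)), 2)) = Add(2496, Pow(Add(Add(6, -4), -4), 2)) = Add(2496, Pow(Add(2, -4), 2)) = Add(2496, Pow(-2, 2)) = Add(2496, 4) = 2500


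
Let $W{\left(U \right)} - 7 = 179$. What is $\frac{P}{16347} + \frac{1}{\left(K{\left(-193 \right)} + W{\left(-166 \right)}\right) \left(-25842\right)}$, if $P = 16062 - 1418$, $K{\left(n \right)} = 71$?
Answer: $\frac{32418852463}{36188955906} \approx 0.89582$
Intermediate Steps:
$W{\left(U \right)} = 186$ ($W{\left(U \right)} = 7 + 179 = 186$)
$P = 14644$ ($P = 16062 - 1418 = 14644$)
$\frac{P}{16347} + \frac{1}{\left(K{\left(-193 \right)} + W{\left(-166 \right)}\right) \left(-25842\right)} = \frac{14644}{16347} + \frac{1}{\left(71 + 186\right) \left(-25842\right)} = 14644 \cdot \frac{1}{16347} + \frac{1}{257} \left(- \frac{1}{25842}\right) = \frac{14644}{16347} + \frac{1}{257} \left(- \frac{1}{25842}\right) = \frac{14644}{16347} - \frac{1}{6641394} = \frac{32418852463}{36188955906}$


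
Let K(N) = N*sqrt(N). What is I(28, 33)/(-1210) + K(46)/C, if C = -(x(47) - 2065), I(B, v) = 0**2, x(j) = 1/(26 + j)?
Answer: 1679*sqrt(46)/75372 ≈ 0.15108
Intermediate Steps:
I(B, v) = 0
C = 150744/73 (C = -(1/(26 + 47) - 2065) = -(1/73 - 2065) = -1*(-150744/73) = 150744/73 ≈ 2065.0)
K(N) = N**(3/2)
I(28, 33)/(-1210) + K(46)/C = 0/(-1210) + 46**(3/2)/(150744/73) = 0*(-1/1210) + (46*sqrt(46))*(73/150744) = 0 + 1679*sqrt(46)/75372 = 1679*sqrt(46)/75372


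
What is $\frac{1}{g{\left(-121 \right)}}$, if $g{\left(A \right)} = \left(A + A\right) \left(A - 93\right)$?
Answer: $\frac{1}{51788} \approx 1.9309 \cdot 10^{-5}$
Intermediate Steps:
$g{\left(A \right)} = 2 A \left(-93 + A\right)$
$\frac{1}{g{\left(-121 \right)}} = \frac{1}{2 \left(-121\right) \left(-93 - 121\right)} = \frac{1}{2 \left(-121\right) \left(-214\right)} = \frac{1}{51788}$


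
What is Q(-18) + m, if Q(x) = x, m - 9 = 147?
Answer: 138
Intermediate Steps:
m = 156 (m = 9 + 147 = 156)
Q(-18) + m = -18 + 156 = 138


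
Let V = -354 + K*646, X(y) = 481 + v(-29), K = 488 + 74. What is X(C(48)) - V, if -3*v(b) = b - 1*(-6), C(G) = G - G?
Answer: -1086628/3 ≈ -3.6221e+5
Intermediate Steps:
C(G) = 0
K = 562
v(b) = -2 - b/3 (v(b) = -(b - 1*(-6))/3 = -(b + 6)/3 = -(6 + b)/3 = -2 - b/3)
X(y) = 1466/3 (X(y) = 481 + (-2 - ⅓*(-29)) = 481 + (-2 + 29/3) = 481 + 23/3 = 1466/3)
V = 362698 (V = -354 + 562*646 = -354 + 363052 = 362698)
X(C(48)) - V = 1466/3 - 1*362698 = 1466/3 - 362698 = -1086628/3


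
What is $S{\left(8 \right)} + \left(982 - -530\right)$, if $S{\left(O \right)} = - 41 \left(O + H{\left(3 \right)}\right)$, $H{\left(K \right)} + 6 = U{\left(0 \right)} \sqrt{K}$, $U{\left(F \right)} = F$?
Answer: $1430$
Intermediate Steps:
$H{\left(K \right)} = -6$ ($H{\left(K \right)} = -6 + 0 \sqrt{K} = -6 + 0 = -6$)
$S{\left(O \right)} = 246 - 41 O$ ($S{\left(O \right)} = - 41 \left(O - 6\right) = - 41 \left(-6 + O\right) = 246 - 41 O$)
$S{\left(8 \right)} + \left(982 - -530\right) = \left(246 - 328\right) + \left(982 - -530\right) = \left(246 - 328\right) + \left(982 + 530\right) = -82 + 1512 = 1430$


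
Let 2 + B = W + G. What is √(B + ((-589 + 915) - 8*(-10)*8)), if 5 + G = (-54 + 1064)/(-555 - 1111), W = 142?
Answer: 2*√3895669/119 ≈ 33.172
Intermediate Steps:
G = -4670/833 (G = -5 + (-54 + 1064)/(-555 - 1111) = -5 + 1010/(-1666) = -5 + 1010*(-1/1666) = -5 - 505/833 = -4670/833 ≈ -5.6062)
B = 111950/833 (B = -2 + (142 - 4670/833) = -2 + 113616/833 = 111950/833 ≈ 134.39)
√(B + ((-589 + 915) - 8*(-10)*8)) = √(111950/833 + ((-589 + 915) - 8*(-10)*8)) = √(111950/833 + (326 + 80*8)) = √(111950/833 + (326 + 640)) = √(111950/833 + 966) = √(916628/833) = 2*√3895669/119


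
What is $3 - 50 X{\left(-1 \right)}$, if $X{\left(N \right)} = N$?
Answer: $53$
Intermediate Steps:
$3 - 50 X{\left(-1 \right)} = 3 - -50 = 3 + 50 = 53$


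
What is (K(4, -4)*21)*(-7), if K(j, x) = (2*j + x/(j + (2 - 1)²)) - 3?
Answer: -3087/5 ≈ -617.40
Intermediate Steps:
K(j, x) = -3 + 2*j + x/(1 + j) (K(j, x) = (2*j + x/(j + 1²)) - 3 = (2*j + x/(j + 1)) - 3 = (2*j + x/(1 + j)) - 3 = -3 + 2*j + x/(1 + j))
(K(4, -4)*21)*(-7) = (((-3 - 4 - 1*4 + 2*4²)/(1 + 4))*21)*(-7) = (((-3 - 4 - 4 + 2*16)/5)*21)*(-7) = (((-3 - 4 - 4 + 32)/5)*21)*(-7) = (((⅕)*21)*21)*(-7) = ((21/5)*21)*(-7) = (441/5)*(-7) = -3087/5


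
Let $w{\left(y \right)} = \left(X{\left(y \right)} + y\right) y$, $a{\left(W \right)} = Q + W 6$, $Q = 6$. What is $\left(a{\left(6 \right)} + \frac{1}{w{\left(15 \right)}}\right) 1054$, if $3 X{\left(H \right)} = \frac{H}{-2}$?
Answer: $\frac{16602608}{375} \approx 44274.0$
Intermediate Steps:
$X{\left(H \right)} = - \frac{H}{6}$ ($X{\left(H \right)} = \frac{H \frac{1}{-2}}{3} = \frac{H \left(- \frac{1}{2}\right)}{3} = \frac{\left(- \frac{1}{2}\right) H}{3} = - \frac{H}{6}$)
$a{\left(W \right)} = 6 + 6 W$ ($a{\left(W \right)} = 6 + W 6 = 6 + 6 W$)
$w{\left(y \right)} = \frac{5 y^{2}}{6}$ ($w{\left(y \right)} = \left(- \frac{y}{6} + y\right) y = \frac{5 y}{6} y = \frac{5 y^{2}}{6}$)
$\left(a{\left(6 \right)} + \frac{1}{w{\left(15 \right)}}\right) 1054 = \left(\left(6 + 6 \cdot 6\right) + \frac{1}{\frac{5}{6} \cdot 15^{2}}\right) 1054 = \left(\left(6 + 36\right) + \frac{1}{\frac{5}{6} \cdot 225}\right) 1054 = \left(42 + \frac{1}{\frac{375}{2}}\right) 1054 = \left(42 + \frac{2}{375}\right) 1054 = \frac{15752}{375} \cdot 1054 = \frac{16602608}{375}$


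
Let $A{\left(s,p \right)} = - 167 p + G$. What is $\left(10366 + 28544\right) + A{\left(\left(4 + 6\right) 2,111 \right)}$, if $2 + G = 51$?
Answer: $20422$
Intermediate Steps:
$G = 49$ ($G = -2 + 51 = 49$)
$A{\left(s,p \right)} = 49 - 167 p$ ($A{\left(s,p \right)} = - 167 p + 49 = 49 - 167 p$)
$\left(10366 + 28544\right) + A{\left(\left(4 + 6\right) 2,111 \right)} = \left(10366 + 28544\right) + \left(49 - 18537\right) = 38910 + \left(49 - 18537\right) = 38910 - 18488 = 20422$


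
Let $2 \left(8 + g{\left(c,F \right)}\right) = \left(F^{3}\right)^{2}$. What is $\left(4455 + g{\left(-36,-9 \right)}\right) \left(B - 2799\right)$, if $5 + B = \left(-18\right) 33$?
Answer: $-918029165$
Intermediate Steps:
$B = -599$ ($B = -5 - 594 = -599$)
$g{\left(c,F \right)} = -8 + \frac{F^{6}}{2}$ ($g{\left(c,F \right)} = -8 + \frac{\left(F^{3}\right)^{2}}{2} = -8 + \frac{F^{6}}{2}$)
$\left(4455 + g{\left(-36,-9 \right)}\right) \left(B - 2799\right) = \left(4455 - \left(8 - \frac{\left(-9\right)^{6}}{2}\right)\right) \left(-599 - 2799\right) = \left(4455 + \left(-8 + \frac{1}{2} \cdot 531441\right)\right) \left(-3398\right) = \left(4455 + \left(-8 + \frac{531441}{2}\right)\right) \left(-3398\right) = \left(4455 + \frac{531425}{2}\right) \left(-3398\right) = \frac{540335}{2} \left(-3398\right) = -918029165$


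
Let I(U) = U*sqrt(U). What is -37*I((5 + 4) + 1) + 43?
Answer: 43 - 370*sqrt(10) ≈ -1127.0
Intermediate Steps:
I(U) = U**(3/2)
-37*I((5 + 4) + 1) + 43 = -37*((5 + 4) + 1)**(3/2) + 43 = -37*(9 + 1)**(3/2) + 43 = -370*sqrt(10) + 43 = 43 - 370*sqrt(10)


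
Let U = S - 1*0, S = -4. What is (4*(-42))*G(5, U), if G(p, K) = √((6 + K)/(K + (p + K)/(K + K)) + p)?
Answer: -56*√4917/11 ≈ -356.98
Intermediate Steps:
U = -4 (U = -4 - 1*0 = -4 + 0 = -4)
G(p, K) = √(p + (6 + K)/(K + (K + p)/(2*K))) (G(p, K) = √((6 + K)/(K + (K + p)/((2*K))) + p) = √((6 + K)/(K + (K + p)*(1/(2*K))) + p) = √((6 + K)/(K + (K + p)/(2*K)) + p) = √(p + (6 + K)/(K + (K + p)/(2*K))))
(4*(-42))*G(5, U) = (4*(-42))*√((2*(-4)² + 12*(-4) + 5*(5 - 4*(1 + 2*(-4))))/(5 - 4*(1 + 2*(-4)))) = -168*√(2*16 - 48 + 5*(5 - 4*(1 - 8)))/√(5 - 4*(1 - 8)) = -168*√(32 - 48 + 5*(5 - 4*(-7)))/√(5 - 4*(-7)) = -168*√(32 - 48 + 5*(5 + 28))/√(5 + 28) = -168*√33*√(32 - 48 + 5*33)/33 = -168*√33*√(32 - 48 + 165)/33 = -168*√4917/33 = -56*√4917/11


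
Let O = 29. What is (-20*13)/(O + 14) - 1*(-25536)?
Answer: 1097788/43 ≈ 25530.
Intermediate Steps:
(-20*13)/(O + 14) - 1*(-25536) = (-20*13)/(29 + 14) - 1*(-25536) = -260/43 + 25536 = 1097788/43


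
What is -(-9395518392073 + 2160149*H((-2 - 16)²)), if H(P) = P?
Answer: 9394818503797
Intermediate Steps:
-(-9395518392073 + 2160149*H((-2 - 16)²)) = -(-9395518392073 + 2160149*(-2 - 16)²) = -2160149/(1/((-18)² - 4349477)) = -2160149/(1/(324 - 4349477)) = -2160149/(1/(-4349153)) = -2160149/(-1/4349153) = -2160149*(-4349153) = 9394818503797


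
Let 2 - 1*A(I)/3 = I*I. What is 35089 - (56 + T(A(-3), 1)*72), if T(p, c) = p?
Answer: 36545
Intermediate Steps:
A(I) = 6 - 3*I² (A(I) = 6 - 3*I*I = 6 - 3*I²)
35089 - (56 + T(A(-3), 1)*72) = 35089 - (56 + (6 - 3*(-3)²)*72) = 35089 - (56 + (6 - 3*9)*72) = 35089 - (56 + (6 - 27)*72) = 35089 - (56 - 21*72) = 35089 - (56 - 1512) = 35089 - 1*(-1456) = 35089 + 1456 = 36545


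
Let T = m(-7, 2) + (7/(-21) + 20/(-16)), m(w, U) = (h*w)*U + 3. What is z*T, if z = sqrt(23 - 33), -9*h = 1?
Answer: 107*I*sqrt(10)/36 ≈ 9.399*I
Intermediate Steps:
h = -1/9 (h = -1/9*1 = -1/9 ≈ -0.11111)
m(w, U) = 3 - U*w/9 (m(w, U) = (-w/9)*U + 3 = -U*w/9 + 3 = 3 - U*w/9)
z = I*sqrt(10) (z = sqrt(-10) = I*sqrt(10) ≈ 3.1623*I)
T = 107/36 (T = (3 - 1/9*2*(-7)) + (7/(-21) + 20/(-16)) = (3 + 14/9) + (7*(-1/21) + 20*(-1/16)) = 41/9 + (-1/3 - 5/4) = 41/9 - 19/12 = 107/36 ≈ 2.9722)
z*T = (I*sqrt(10))*(107/36) = 107*I*sqrt(10)/36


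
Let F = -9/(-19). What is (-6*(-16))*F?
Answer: 864/19 ≈ 45.474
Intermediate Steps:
F = 9/19 (F = -9*(-1/19) = 9/19 ≈ 0.47368)
(-6*(-16))*F = -6*(-16)*(9/19) = 96*(9/19) = 864/19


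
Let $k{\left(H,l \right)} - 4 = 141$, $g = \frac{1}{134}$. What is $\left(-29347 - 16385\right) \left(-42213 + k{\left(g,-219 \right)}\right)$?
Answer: $1923853776$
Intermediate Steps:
$g = \frac{1}{134} \approx 0.0074627$
$k{\left(H,l \right)} = 145$ ($k{\left(H,l \right)} = 4 + 141 = 145$)
$\left(-29347 - 16385\right) \left(-42213 + k{\left(g,-219 \right)}\right) = \left(-29347 - 16385\right) \left(-42213 + 145\right) = \left(-45732\right) \left(-42068\right) = 1923853776$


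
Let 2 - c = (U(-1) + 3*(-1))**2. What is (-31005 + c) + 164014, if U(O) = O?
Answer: 132995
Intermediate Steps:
c = -14 (c = 2 - (-1 + 3*(-1))**2 = 2 - (-1 - 3)**2 = 2 - 1*(-4)**2 = 2 - 1*16 = 2 - 16 = -14)
(-31005 + c) + 164014 = (-31005 - 14) + 164014 = -31019 + 164014 = 132995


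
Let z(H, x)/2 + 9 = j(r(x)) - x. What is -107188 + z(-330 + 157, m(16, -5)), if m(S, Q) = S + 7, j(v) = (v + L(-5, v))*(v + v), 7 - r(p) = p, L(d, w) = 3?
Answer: -106420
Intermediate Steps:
r(p) = 7 - p
j(v) = 2*v*(3 + v) (j(v) = (v + 3)*(v + v) = (3 + v)*(2*v) = 2*v*(3 + v))
m(S, Q) = 7 + S
z(H, x) = -18 - 2*x + 4*(7 - x)*(10 - x) (z(H, x) = -18 + 2*(2*(7 - x)*(3 + (7 - x)) - x) = -18 + 2*(2*(7 - x)*(10 - x) - x) = -18 + 2*(-x + 2*(7 - x)*(10 - x)) = -18 + (-2*x + 4*(7 - x)*(10 - x)) = -18 - 2*x + 4*(7 - x)*(10 - x))
-107188 + z(-330 + 157, m(16, -5)) = -107188 + (262 - 70*(7 + 16) + 4*(7 + 16)²) = -107188 + (262 - 70*23 + 4*23²) = -107188 + (262 - 1610 + 4*529) = -107188 + (262 - 1610 + 2116) = -107188 + 768 = -106420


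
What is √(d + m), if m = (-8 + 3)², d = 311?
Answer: 4*√21 ≈ 18.330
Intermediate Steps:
m = 25 (m = (-5)² = 25)
√(d + m) = √(311 + 25) = √336 = 4*√21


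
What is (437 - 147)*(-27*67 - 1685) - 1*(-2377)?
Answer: -1010883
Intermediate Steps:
(437 - 147)*(-27*67 - 1685) - 1*(-2377) = 290*(-1809 - 1685) + 2377 = 290*(-3494) + 2377 = -1013260 + 2377 = -1010883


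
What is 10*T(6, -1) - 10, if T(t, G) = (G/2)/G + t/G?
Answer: -65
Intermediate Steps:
T(t, G) = ½ + t/G (T(t, G) = (G*(½))/G + t/G = (G/2)/G + t/G = ½ + t/G)
10*T(6, -1) - 10 = 10*((6 + (½)*(-1))/(-1)) - 10 = 10*(-(6 - ½)) - 10 = 10*(-1*11/2) - 10 = 10*(-11/2) - 10 = -55 - 10 = -65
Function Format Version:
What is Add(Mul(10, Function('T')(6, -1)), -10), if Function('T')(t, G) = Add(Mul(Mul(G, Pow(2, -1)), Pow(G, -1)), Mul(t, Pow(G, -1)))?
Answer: -65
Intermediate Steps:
Function('T')(t, G) = Add(Rational(1, 2), Mul(t, Pow(G, -1))) (Function('T')(t, G) = Add(Mul(Mul(G, Rational(1, 2)), Pow(G, -1)), Mul(t, Pow(G, -1))) = Add(Mul(Mul(Rational(1, 2), G), Pow(G, -1)), Mul(t, Pow(G, -1))) = Add(Rational(1, 2), Mul(t, Pow(G, -1))))
Add(Mul(10, Function('T')(6, -1)), -10) = Add(Mul(10, Mul(Pow(-1, -1), Add(6, Mul(Rational(1, 2), -1)))), -10) = Add(Mul(10, Mul(-1, Add(6, Rational(-1, 2)))), -10) = Add(Mul(10, Mul(-1, Rational(11, 2))), -10) = Add(Mul(10, Rational(-11, 2)), -10) = Add(-55, -10) = -65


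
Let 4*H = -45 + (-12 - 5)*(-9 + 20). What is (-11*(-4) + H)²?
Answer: 196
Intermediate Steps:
H = -58 (H = (-45 + (-12 - 5)*(-9 + 20))/4 = (-45 - 17*11)/4 = (-45 - 187)/4 = (¼)*(-232) = -58)
(-11*(-4) + H)² = (-11*(-4) - 58)² = (44 - 58)² = (-14)² = 196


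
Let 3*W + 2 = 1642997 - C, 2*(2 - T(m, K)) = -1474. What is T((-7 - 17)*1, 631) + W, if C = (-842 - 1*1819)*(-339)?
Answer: 247711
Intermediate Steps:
T(m, K) = 739 (T(m, K) = 2 - 1/2*(-1474) = 2 + 737 = 739)
C = 902079 (C = (-842 - 1819)*(-339) = -2661*(-339) = 902079)
W = 246972 (W = -2/3 + (1642997 - 1*902079)/3 = -2/3 + (1642997 - 902079)/3 = -2/3 + (1/3)*740918 = -2/3 + 740918/3 = 246972)
T((-7 - 17)*1, 631) + W = 739 + 246972 = 247711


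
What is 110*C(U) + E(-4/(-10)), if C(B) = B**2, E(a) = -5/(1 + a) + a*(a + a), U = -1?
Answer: 18681/175 ≈ 106.75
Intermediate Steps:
E(a) = -5/(1 + a) + 2*a**2 (E(a) = -5/(1 + a) + a*(2*a) = -5/(1 + a) + 2*a**2)
110*C(U) + E(-4/(-10)) = 110*(-1)**2 + (-5 + 2*(-4/(-10))**2 + 2*(-4/(-10))**3)/(1 - 4/(-10)) = 110*1 + (-5 + 2*(-4*(-1/10))**2 + 2*(-4*(-1/10))**3)/(1 - 4*(-1/10)) = 110 + (-5 + 2*(2/5)**2 + 2*(2/5)**3)/(1 + 2/5) = 110 + (-5 + 2*(4/25) + 2*(8/125))/(7/5) = 110 + 5*(-5 + 8/25 + 16/125)/7 = 110 + (5/7)*(-569/125) = 110 - 569/175 = 18681/175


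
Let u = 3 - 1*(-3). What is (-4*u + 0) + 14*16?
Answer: 200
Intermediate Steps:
u = 6 (u = 3 + 3 = 6)
(-4*u + 0) + 14*16 = (-4*6 + 0) + 14*16 = (-24 + 0) + 224 = -24 + 224 = 200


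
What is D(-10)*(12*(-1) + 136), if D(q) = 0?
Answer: 0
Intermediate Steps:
D(-10)*(12*(-1) + 136) = 0*(12*(-1) + 136) = 0*(-12 + 136) = 0*124 = 0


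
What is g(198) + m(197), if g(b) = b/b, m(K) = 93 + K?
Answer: 291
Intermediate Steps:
g(b) = 1
g(198) + m(197) = 1 + (93 + 197) = 1 + 290 = 291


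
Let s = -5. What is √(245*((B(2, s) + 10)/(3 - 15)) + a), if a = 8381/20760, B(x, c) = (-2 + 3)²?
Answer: I*√2683788790/3460 ≈ 14.973*I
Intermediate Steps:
B(x, c) = 1 (B(x, c) = 1² = 1)
a = 8381/20760 (a = 8381*(1/20760) = 8381/20760 ≈ 0.40371)
√(245*((B(2, s) + 10)/(3 - 15)) + a) = √(245*((1 + 10)/(3 - 15)) + 8381/20760) = √(245*(11/(-12)) + 8381/20760) = √(245*(11*(-1/12)) + 8381/20760) = √(245*(-11/12) + 8381/20760) = √(-2695/12 + 8381/20760) = √(-1551323/6920) = I*√2683788790/3460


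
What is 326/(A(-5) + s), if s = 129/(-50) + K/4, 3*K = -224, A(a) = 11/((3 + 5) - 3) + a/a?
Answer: -48900/2707 ≈ -18.064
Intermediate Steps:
A(a) = 16/5 (A(a) = 11/(8 - 3) + 1 = 11/5 + 1 = 16/5)
K = -224/3 (K = (1/3)*(-224) = -224/3 ≈ -74.667)
s = -3187/150 (s = 129/(-50) - 224/3/4 = 129*(-1/50) - 224/3*1/4 = -129/50 - 56/3 = -3187/150 ≈ -21.247)
326/(A(-5) + s) = 326/(16/5 - 3187/150) = 326/(-2707/150) = 326*(-150/2707) = -48900/2707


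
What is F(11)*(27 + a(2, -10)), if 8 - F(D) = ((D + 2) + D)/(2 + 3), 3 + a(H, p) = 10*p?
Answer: -1216/5 ≈ -243.20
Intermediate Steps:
a(H, p) = -3 + 10*p
F(D) = 38/5 - 2*D/5 (F(D) = 8 - ((D + 2) + D)/(2 + 3) = 8 - ((2 + D) + D)/5 = 8 - (2 + 2*D)/5 = 8 - (⅖ + 2*D/5) = 8 + (-⅖ - 2*D/5) = 38/5 - 2*D/5)
F(11)*(27 + a(2, -10)) = (38/5 - ⅖*11)*(27 + (-3 + 10*(-10))) = (38/5 - 22/5)*(27 + (-3 - 100)) = 16*(27 - 103)/5 = (16/5)*(-76) = -1216/5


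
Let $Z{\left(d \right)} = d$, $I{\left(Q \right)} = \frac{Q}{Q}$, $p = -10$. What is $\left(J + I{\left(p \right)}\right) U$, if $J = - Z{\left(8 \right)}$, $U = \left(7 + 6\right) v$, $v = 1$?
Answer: $-91$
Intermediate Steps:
$I{\left(Q \right)} = 1$
$U = 13$ ($U = \left(7 + 6\right) 1 = 13 \cdot 1 = 13$)
$J = -8$ ($J = \left(-1\right) 8 = -8$)
$\left(J + I{\left(p \right)}\right) U = \left(-8 + 1\right) 13 = \left(-7\right) 13 = -91$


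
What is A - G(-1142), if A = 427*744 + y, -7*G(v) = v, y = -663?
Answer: 2218033/7 ≈ 3.1686e+5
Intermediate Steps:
G(v) = -v/7
A = 317025 (A = 427*744 - 663 = 317688 - 663 = 317025)
A - G(-1142) = 317025 - (-1)*(-1142)/7 = 317025 - 1*1142/7 = 317025 - 1142/7 = 2218033/7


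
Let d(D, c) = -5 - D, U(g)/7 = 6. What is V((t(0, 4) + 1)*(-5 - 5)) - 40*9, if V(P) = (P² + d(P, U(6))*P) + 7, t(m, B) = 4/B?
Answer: -253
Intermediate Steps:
U(g) = 42 (U(g) = 7*6 = 42)
V(P) = 7 + P² + P*(-5 - P) (V(P) = (P² + (-5 - P)*P) + 7 = (P² + P*(-5 - P)) + 7 = 7 + P² + P*(-5 - P))
V((t(0, 4) + 1)*(-5 - 5)) - 40*9 = (7 - 5*(4/4 + 1)*(-5 - 5)) - 40*9 = (7 - 5*(4*(¼) + 1)*(-10)) - 360 = (7 - 5*(1 + 1)*(-10)) - 360 = (7 - 10*(-10)) - 360 = (7 - 5*(-20)) - 360 = (7 + 100) - 360 = 107 - 360 = -253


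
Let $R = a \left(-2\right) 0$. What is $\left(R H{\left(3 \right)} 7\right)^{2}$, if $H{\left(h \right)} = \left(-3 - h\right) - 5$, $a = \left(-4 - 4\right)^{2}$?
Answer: $0$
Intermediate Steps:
$a = 64$ ($a = \left(-8\right)^{2} = 64$)
$H{\left(h \right)} = -8 - h$
$R = 0$ ($R = 64 \left(-2\right) 0 = \left(-128\right) 0 = 0$)
$\left(R H{\left(3 \right)} 7\right)^{2} = \left(0 \left(-8 - 3\right) 7\right)^{2} = \left(0 \left(-11\right) 7\right)^{2} = \left(0 \cdot 7\right)^{2} = 0^{2} = 0$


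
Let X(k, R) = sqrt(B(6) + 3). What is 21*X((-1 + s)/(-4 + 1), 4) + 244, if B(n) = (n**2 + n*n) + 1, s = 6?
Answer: 244 + 42*sqrt(19) ≈ 427.07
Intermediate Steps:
B(n) = 1 + 2*n**2 (B(n) = (n**2 + n**2) + 1 = 2*n**2 + 1 = 1 + 2*n**2)
X(k, R) = 2*sqrt(19) (X(k, R) = sqrt((1 + 2*6**2) + 3) = sqrt((1 + 2*36) + 3) = sqrt((1 + 72) + 3) = sqrt(73 + 3) = sqrt(76) = 2*sqrt(19))
21*X((-1 + s)/(-4 + 1), 4) + 244 = 21*(2*sqrt(19)) + 244 = 42*sqrt(19) + 244 = 244 + 42*sqrt(19)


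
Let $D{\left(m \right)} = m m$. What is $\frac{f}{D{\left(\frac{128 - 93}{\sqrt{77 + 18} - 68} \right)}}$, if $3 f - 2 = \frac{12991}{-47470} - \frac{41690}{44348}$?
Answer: $\frac{325463521812}{322358682625} - \frac{9379749728 \sqrt{95}}{322358682625} \approx 0.72603$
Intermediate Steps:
$f = \frac{68968748}{263149945}$ ($f = \frac{2}{3} + \frac{\frac{12991}{-47470} - \frac{41690}{44348}}{3} = \frac{2}{3} + \frac{12991 \left(- \frac{1}{47470}\right) - \frac{20845}{22174}}{3} = \frac{2}{3} + \frac{- \frac{12991}{47470} - \frac{20845}{22174}}{3} = \frac{2}{3} + \frac{1}{3} \left(- \frac{319393646}{263149945}\right) = \frac{2}{3} - \frac{319393646}{789449835} = \frac{68968748}{263149945} \approx 0.26209$)
$D{\left(m \right)} = m^{2}$
$\frac{f}{D{\left(\frac{128 - 93}{\sqrt{77 + 18} - 68} \right)}} = \frac{68968748}{263149945 \left(\frac{128 - 93}{\sqrt{77 + 18} - 68}\right)^{2}} = \frac{68968748}{263149945 \left(\frac{35}{\sqrt{95} - 68}\right)^{2}} = \frac{68968748}{263149945 \left(\frac{35}{-68 + \sqrt{95}}\right)^{2}} = \frac{68968748}{263149945 \frac{1225}{\left(-68 + \sqrt{95}\right)^{2}}} = \frac{68968748 \frac{\left(-68 + \sqrt{95}\right)^{2}}{1225}}{263149945} = \frac{68968748 \left(-68 + \sqrt{95}\right)^{2}}{322358682625}$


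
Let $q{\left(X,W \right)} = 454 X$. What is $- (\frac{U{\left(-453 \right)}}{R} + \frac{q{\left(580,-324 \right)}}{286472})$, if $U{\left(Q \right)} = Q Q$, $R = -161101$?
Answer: $\frac{2045689666}{5768865709} \approx 0.35461$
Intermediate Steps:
$U{\left(Q \right)} = Q^{2}$
$- (\frac{U{\left(-453 \right)}}{R} + \frac{q{\left(580,-324 \right)}}{286472}) = - (\frac{\left(-453\right)^{2}}{-161101} + \frac{454 \cdot 580}{286472}) = - (205209 \left(- \frac{1}{161101}\right) + 263320 \cdot \frac{1}{286472}) = - (- \frac{205209}{161101} + \frac{32915}{35809}) = \left(-1\right) \left(- \frac{2045689666}{5768865709}\right) = \frac{2045689666}{5768865709}$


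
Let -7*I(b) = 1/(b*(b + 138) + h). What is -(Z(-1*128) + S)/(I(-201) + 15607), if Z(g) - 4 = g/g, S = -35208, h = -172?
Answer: 3078044711/1364629258 ≈ 2.2556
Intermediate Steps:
Z(g) = 5 (Z(g) = 4 + g/g = 4 + 1 = 5)
I(b) = -1/(7*(-172 + b*(138 + b))) (I(b) = -1/(7*(b*(b + 138) - 172)) = -1/(7*(b*(138 + b) - 172)) = -1/(7*(-172 + b*(138 + b))))
-(Z(-1*128) + S)/(I(-201) + 15607) = -(5 - 35208)/(-1/(-1204 + 7*(-201)**2 + 966*(-201)) + 15607) = -(-35203)/(-1/(-1204 + 7*40401 - 194166) + 15607) = -(-35203)/(-1/(-1204 + 282807 - 194166) + 15607) = -(-35203)/(-1/87437 + 15607) = -(-35203)/1364629258/87437 = -(-35203)*87437/1364629258 = -1*(-3078044711/1364629258) = 3078044711/1364629258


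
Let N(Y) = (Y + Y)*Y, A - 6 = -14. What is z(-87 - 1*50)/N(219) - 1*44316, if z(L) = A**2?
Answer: -2125439644/47961 ≈ -44316.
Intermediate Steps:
A = -8 (A = 6 - 14 = -8)
N(Y) = 2*Y**2 (N(Y) = (2*Y)*Y = 2*Y**2)
z(L) = 64 (z(L) = (-8)**2 = 64)
z(-87 - 1*50)/N(219) - 1*44316 = 64/((2*219**2)) - 1*44316 = 64/((2*47961)) - 44316 = 64/95922 - 44316 = 64*(1/95922) - 44316 = 32/47961 - 44316 = -2125439644/47961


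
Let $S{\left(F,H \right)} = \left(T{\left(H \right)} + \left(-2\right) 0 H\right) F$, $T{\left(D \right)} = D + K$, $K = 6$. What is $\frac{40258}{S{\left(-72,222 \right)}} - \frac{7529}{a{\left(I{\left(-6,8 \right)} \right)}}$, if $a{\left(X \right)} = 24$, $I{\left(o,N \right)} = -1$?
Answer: $- \frac{2595047}{8208} \approx -316.16$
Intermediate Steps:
$T{\left(D \right)} = 6 + D$ ($T{\left(D \right)} = D + 6 = 6 + D$)
$S{\left(F,H \right)} = F \left(6 + H\right)$ ($S{\left(F,H \right)} = \left(\left(6 + H\right) + \left(-2\right) 0 H\right) F = \left(\left(6 + H\right) + 0 H\right) F = \left(\left(6 + H\right) + 0\right) F = \left(6 + H\right) F = F \left(6 + H\right)$)
$\frac{40258}{S{\left(-72,222 \right)}} - \frac{7529}{a{\left(I{\left(-6,8 \right)} \right)}} = \frac{40258}{\left(-72\right) \left(6 + 222\right)} - \frac{7529}{24} = \frac{40258}{\left(-72\right) 228} - \frac{7529}{24} = \frac{40258}{-16416} - \frac{7529}{24} = 40258 \left(- \frac{1}{16416}\right) - \frac{7529}{24} = - \frac{20129}{8208} - \frac{7529}{24} = - \frac{2595047}{8208}$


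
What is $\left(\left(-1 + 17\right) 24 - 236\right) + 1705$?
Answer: $1853$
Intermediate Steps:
$\left(\left(-1 + 17\right) 24 - 236\right) + 1705 = \left(16 \cdot 24 - 236\right) + 1705 = \left(384 - 236\right) + 1705 = 148 + 1705 = 1853$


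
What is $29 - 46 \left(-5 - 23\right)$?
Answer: $1317$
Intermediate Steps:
$29 - 46 \left(-5 - 23\right) = 29 - -1288 = 29 + 1288 = 1317$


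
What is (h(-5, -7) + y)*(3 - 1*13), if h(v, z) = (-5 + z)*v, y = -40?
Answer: -200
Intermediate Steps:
h(v, z) = v*(-5 + z)
(h(-5, -7) + y)*(3 - 1*13) = (-5*(-5 - 7) - 40)*(3 - 1*13) = (-5*(-12) - 40)*(3 - 13) = (60 - 40)*(-10) = 20*(-10) = -200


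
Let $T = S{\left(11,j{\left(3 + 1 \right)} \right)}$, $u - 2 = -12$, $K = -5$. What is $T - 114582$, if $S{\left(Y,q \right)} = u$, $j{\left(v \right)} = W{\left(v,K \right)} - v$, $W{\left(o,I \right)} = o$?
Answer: $-114592$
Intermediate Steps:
$u = -10$ ($u = 2 - 12 = -10$)
$j{\left(v \right)} = 0$ ($j{\left(v \right)} = v - v = 0$)
$S{\left(Y,q \right)} = -10$
$T = -10$
$T - 114582 = -10 - 114582 = -114592$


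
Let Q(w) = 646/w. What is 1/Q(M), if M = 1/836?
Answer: 1/540056 ≈ 1.8517e-6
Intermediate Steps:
M = 1/836 ≈ 0.0011962
1/Q(M) = 1/(646/(1/836)) = 1/(646*836) = 1/540056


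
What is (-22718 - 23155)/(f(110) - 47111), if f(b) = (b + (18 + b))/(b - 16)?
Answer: 2156031/2214098 ≈ 0.97377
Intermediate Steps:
f(b) = (18 + 2*b)/(-16 + b)
(-22718 - 23155)/(f(110) - 47111) = (-22718 - 23155)/(2*(9 + 110)/(-16 + 110) - 47111) = -45873/(2*119/94 - 47111) = -45873/(2*(1/94)*119 - 47111) = -45873/(119/47 - 47111) = -45873/(-2214098/47) = -45873*(-47/2214098) = 2156031/2214098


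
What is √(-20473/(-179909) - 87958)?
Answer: I*√2846954741023241/179909 ≈ 296.58*I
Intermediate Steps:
√(-20473/(-179909) - 87958) = √(-20473*(-1/179909) - 87958) = √(20473/179909 - 87958) = √(-15824415349/179909) = I*√2846954741023241/179909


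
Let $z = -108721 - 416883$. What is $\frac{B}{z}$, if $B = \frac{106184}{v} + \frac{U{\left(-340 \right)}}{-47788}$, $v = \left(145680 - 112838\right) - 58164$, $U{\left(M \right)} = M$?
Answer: $\frac{633213939}{79503369299068} \approx 7.9646 \cdot 10^{-6}$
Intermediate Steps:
$v = -25322$ ($v = 32842 - 58164 = -25322$)
$B = - \frac{633213939}{151260967}$ ($B = \frac{106184}{-25322} - \frac{340}{-47788} = 106184 \left(- \frac{1}{25322}\right) - - \frac{85}{11947} = - \frac{53092}{12661} + \frac{85}{11947} = - \frac{633213939}{151260967} \approx -4.1862$)
$z = -525604$
$\frac{B}{z} = - \frac{633213939}{151260967 \left(-525604\right)} = \left(- \frac{633213939}{151260967}\right) \left(- \frac{1}{525604}\right) = \frac{633213939}{79503369299068}$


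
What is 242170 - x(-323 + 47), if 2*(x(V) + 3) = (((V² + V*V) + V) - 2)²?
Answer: -11563008565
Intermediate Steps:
x(V) = -3 + (-2 + V + 2*V²)²/2 (x(V) = -3 + (((V² + V*V) + V) - 2)²/2 = -3 + (((V² + V²) + V) - 2)²/2 = -3 + ((2*V² + V) - 2)²/2 = -3 + ((V + 2*V²) - 2)²/2 = -3 + (-2 + V + 2*V²)²/2)
242170 - x(-323 + 47) = 242170 - (-3 + (-2 + (-323 + 47) + 2*(-323 + 47)²)²/2) = 242170 - (-3 + (-2 - 276 + 2*(-276)²)²/2) = 242170 - (-3 + (-2 - 276 + 2*76176)²/2) = 242170 - (-3 + (-2 - 276 + 152352)²/2) = 242170 - (-3 + (½)*152074²) = 242170 - (-3 + (½)*23126501476) = 242170 - (-3 + 11563250738) = 242170 - 1*11563250735 = 242170 - 11563250735 = -11563008565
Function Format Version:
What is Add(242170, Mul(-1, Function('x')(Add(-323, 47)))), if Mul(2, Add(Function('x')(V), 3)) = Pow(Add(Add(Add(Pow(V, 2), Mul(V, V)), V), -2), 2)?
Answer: -11563008565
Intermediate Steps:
Function('x')(V) = Add(-3, Mul(Rational(1, 2), Pow(Add(-2, V, Mul(2, Pow(V, 2))), 2))) (Function('x')(V) = Add(-3, Mul(Rational(1, 2), Pow(Add(Add(Add(Pow(V, 2), Mul(V, V)), V), -2), 2))) = Add(-3, Mul(Rational(1, 2), Pow(Add(Add(Add(Pow(V, 2), Pow(V, 2)), V), -2), 2))) = Add(-3, Mul(Rational(1, 2), Pow(Add(Add(Mul(2, Pow(V, 2)), V), -2), 2))) = Add(-3, Mul(Rational(1, 2), Pow(Add(Add(V, Mul(2, Pow(V, 2))), -2), 2))) = Add(-3, Mul(Rational(1, 2), Pow(Add(-2, V, Mul(2, Pow(V, 2))), 2))))
Add(242170, Mul(-1, Function('x')(Add(-323, 47)))) = Add(242170, Mul(-1, Add(-3, Mul(Rational(1, 2), Pow(Add(-2, Add(-323, 47), Mul(2, Pow(Add(-323, 47), 2))), 2))))) = Add(242170, Mul(-1, Add(-3, Mul(Rational(1, 2), Pow(Add(-2, -276, Mul(2, Pow(-276, 2))), 2))))) = Add(242170, Mul(-1, Add(-3, Mul(Rational(1, 2), Pow(Add(-2, -276, Mul(2, 76176)), 2))))) = Add(242170, Mul(-1, Add(-3, Mul(Rational(1, 2), Pow(Add(-2, -276, 152352), 2))))) = Add(242170, Mul(-1, Add(-3, Mul(Rational(1, 2), Pow(152074, 2))))) = Add(242170, Mul(-1, Add(-3, Mul(Rational(1, 2), 23126501476)))) = Add(242170, Mul(-1, Add(-3, 11563250738))) = Add(242170, Mul(-1, 11563250735)) = Add(242170, -11563250735) = -11563008565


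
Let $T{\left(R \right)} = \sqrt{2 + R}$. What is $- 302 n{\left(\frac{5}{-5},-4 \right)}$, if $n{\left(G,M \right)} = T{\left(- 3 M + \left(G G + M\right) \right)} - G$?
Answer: $-302 - 302 \sqrt{11} \approx -1303.6$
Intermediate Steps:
$n{\left(G,M \right)} = \sqrt{2 + G^{2} - 2 M} - G$ ($n{\left(G,M \right)} = \sqrt{2 - \left(2 M - G G\right)} - G = \sqrt{2 + \left(- 3 M + \left(G^{2} + M\right)\right)} - G = \sqrt{2 + \left(- 3 M + \left(M + G^{2}\right)\right)} - G = \sqrt{2 + \left(G^{2} - 2 M\right)} - G = \sqrt{2 + G^{2} - 2 M} - G$)
$- 302 n{\left(\frac{5}{-5},-4 \right)} = - 302 \left(\sqrt{2 + \left(\frac{5}{-5}\right)^{2} - -8} - \frac{5}{-5}\right) = - 302 \left(\sqrt{2 + \left(5 \left(- \frac{1}{5}\right)\right)^{2} + 8} - 5 \left(- \frac{1}{5}\right)\right) = - 302 \left(\sqrt{2 + \left(-1\right)^{2} + 8} - -1\right) = - 302 \left(\sqrt{2 + 1 + 8} + 1\right) = - 302 \left(\sqrt{11} + 1\right) = - 302 \left(1 + \sqrt{11}\right) = -302 - 302 \sqrt{11}$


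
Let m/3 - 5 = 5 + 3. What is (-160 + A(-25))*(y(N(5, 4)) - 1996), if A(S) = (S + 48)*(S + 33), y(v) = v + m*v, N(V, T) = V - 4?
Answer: -46944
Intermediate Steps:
m = 39 (m = 15 + 3*(5 + 3) = 15 + 3*8 = 15 + 24 = 39)
N(V, T) = -4 + V
y(v) = 40*v (y(v) = v + 39*v = 40*v)
A(S) = (33 + S)*(48 + S) (A(S) = (48 + S)*(33 + S) = (33 + S)*(48 + S))
(-160 + A(-25))*(y(N(5, 4)) - 1996) = (-160 + (1584 + (-25)² + 81*(-25)))*(40*(-4 + 5) - 1996) = (-160 + (1584 + 625 - 2025))*(40*1 - 1996) = (-160 + 184)*(40 - 1996) = 24*(-1956) = -46944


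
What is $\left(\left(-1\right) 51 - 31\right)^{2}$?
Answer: $6724$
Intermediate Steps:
$\left(\left(-1\right) 51 - 31\right)^{2} = \left(-51 - 31\right)^{2} = \left(-82\right)^{2} = 6724$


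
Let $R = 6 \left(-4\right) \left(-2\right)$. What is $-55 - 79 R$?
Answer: $-3847$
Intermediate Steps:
$R = 48$ ($R = \left(-24\right) \left(-2\right) = 48$)
$-55 - 79 R = -55 - 3792 = -3847$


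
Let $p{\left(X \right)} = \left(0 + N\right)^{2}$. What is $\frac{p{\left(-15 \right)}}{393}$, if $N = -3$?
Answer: $\frac{3}{131} \approx 0.022901$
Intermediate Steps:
$p{\left(X \right)} = 9$ ($p{\left(X \right)} = \left(0 - 3\right)^{2} = \left(-3\right)^{2} = 9$)
$\frac{p{\left(-15 \right)}}{393} = \frac{9}{393} = 9 \cdot \frac{1}{393} = \frac{3}{131}$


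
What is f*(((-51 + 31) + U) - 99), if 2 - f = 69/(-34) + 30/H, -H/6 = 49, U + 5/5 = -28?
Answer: -509342/833 ≈ -611.46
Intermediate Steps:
U = -29 (U = -1 - 28 = -29)
H = -294 (H = -6*49 = -294)
f = 6883/1666 (f = 2 - (69/(-34) + 30/(-294)) = 2 - (69*(-1/34) + 30*(-1/294)) = 2 - (-69/34 - 5/49) = 2 - 1*(-3551/1666) = 2 + 3551/1666 = 6883/1666 ≈ 4.1315)
f*(((-51 + 31) + U) - 99) = 6883*(((-51 + 31) - 29) - 99)/1666 = 6883*((-20 - 29) - 99)/1666 = 6883*(-49 - 99)/1666 = (6883/1666)*(-148) = -509342/833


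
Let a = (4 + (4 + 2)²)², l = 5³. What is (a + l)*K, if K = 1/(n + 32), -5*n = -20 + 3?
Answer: 2875/59 ≈ 48.729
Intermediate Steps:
n = 17/5 (n = -(-20 + 3)/5 = -⅕*(-17) = 17/5 ≈ 3.4000)
l = 125
a = 1600 (a = (4 + 6²)² = (4 + 36)² = 40² = 1600)
K = 5/177 (K = 1/(17/5 + 32) = 1/(177/5) = 5/177 ≈ 0.028249)
(a + l)*K = (1600 + 125)*(5/177) = 1725*(5/177) = 2875/59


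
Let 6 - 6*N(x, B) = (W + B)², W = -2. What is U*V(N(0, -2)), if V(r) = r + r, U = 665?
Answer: -6650/3 ≈ -2216.7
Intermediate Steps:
N(x, B) = 1 - (-2 + B)²/6
V(r) = 2*r
U*V(N(0, -2)) = 665*(2*(1 - (-2 - 2)²/6)) = 665*(2*(1 - ⅙*(-4)²)) = 665*(2*(1 - ⅙*16)) = 665*(2*(1 - 8/3)) = 665*(2*(-5/3)) = 665*(-10/3) = -6650/3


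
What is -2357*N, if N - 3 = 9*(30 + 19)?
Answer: -1046508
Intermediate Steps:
N = 444 (N = 3 + 9*(30 + 19) = 3 + 9*49 = 3 + 441 = 444)
-2357*N = -2357*444 = -1046508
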